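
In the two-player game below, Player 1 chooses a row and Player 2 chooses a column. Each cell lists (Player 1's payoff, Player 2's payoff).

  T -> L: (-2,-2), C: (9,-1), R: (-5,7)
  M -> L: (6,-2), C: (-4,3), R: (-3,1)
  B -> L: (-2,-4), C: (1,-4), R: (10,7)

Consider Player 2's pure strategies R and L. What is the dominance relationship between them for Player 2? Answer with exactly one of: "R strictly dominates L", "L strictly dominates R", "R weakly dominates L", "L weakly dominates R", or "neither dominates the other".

R strictly dominates L

Compare R to L across each opponent action: T: 7>-2, M: 1>-2, B: 7>-4.
R gives a strictly higher payoff against each opponent action, so R strictly dominates L.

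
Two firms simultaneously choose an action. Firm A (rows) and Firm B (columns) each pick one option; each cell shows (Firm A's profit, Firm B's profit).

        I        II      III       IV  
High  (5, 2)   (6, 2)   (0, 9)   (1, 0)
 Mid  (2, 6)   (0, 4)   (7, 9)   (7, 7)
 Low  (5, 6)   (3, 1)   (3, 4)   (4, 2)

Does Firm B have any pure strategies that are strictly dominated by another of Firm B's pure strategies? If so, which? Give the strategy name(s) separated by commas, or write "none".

I is not dominated — it holds its own against II at High (2=2); III at Low (6>4); IV at High (2>0).
III strictly dominates II — High: 9>2, Mid: 9>4, Low: 4>1.
III is not dominated — it holds its own against I at High (9>2); II at High (9>2); IV at High (9>0).
IV is strictly dominated by III (High: 9>0, Mid: 9>7, Low: 4>2).

II, IV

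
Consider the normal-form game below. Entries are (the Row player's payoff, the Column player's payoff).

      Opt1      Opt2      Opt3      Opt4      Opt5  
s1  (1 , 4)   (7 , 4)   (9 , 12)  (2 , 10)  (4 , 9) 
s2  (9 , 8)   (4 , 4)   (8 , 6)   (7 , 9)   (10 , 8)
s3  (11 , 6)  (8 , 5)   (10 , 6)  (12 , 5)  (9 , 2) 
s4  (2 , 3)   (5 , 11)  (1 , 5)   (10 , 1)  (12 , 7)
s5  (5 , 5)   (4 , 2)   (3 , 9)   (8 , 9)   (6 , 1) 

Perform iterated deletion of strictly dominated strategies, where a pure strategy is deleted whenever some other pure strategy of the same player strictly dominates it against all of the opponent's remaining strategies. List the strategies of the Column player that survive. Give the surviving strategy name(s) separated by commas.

Opt1, Opt2, Opt3, Opt4, Opt5

The Row player's strategy s1 is strictly dominated by s3 (Opt1: 11>1, Opt2: 8>7, Opt3: 10>9, Opt4: 12>2, Opt5: 9>4) and is removed.
Row s5 is eliminated: s3 beats it against every remaining column (Opt1: 11>5, Opt2: 8>4, Opt3: 10>3, Opt4: 12>8, Opt5: 9>6).
Among the remaining strategies, none is strictly dominated by another pure strategy of the same player, so the elimination stops.
Surviving strategies — the Row player: {s2, s3, s4}; the Column player: {Opt1, Opt2, Opt3, Opt4, Opt5}.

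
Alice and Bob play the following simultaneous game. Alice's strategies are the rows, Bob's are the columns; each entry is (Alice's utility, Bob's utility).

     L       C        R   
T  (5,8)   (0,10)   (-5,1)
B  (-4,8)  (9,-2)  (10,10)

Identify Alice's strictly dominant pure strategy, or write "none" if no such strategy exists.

none

T fails to dominate B at C (0<9).
B fails to dominate T at L (-4<5).
No single strategy dominates all the others.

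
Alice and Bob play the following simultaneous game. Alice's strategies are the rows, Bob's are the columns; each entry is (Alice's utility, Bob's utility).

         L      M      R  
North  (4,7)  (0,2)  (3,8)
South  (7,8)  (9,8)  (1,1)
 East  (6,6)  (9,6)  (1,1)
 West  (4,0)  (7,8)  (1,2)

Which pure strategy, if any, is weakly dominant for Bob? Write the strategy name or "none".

L fails to dominate M at West (0<8).
M fails to dominate L at North (2<7).
R fails to dominate L at South (1<8).
No single strategy dominates all the others.

none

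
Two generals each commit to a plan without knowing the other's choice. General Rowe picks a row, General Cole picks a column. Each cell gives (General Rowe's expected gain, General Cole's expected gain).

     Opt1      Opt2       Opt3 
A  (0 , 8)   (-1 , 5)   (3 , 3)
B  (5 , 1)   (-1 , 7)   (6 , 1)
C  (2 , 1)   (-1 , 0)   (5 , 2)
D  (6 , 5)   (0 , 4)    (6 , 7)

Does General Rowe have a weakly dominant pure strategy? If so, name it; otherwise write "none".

D

D vs A: Opt1: 6>0, Opt2: 0>-1, Opt3: 6>3.
D vs B: Opt1: 6>5, Opt2: 0>-1, Opt3: 6=6.
D vs C: Opt1: 6>2, Opt2: 0>-1, Opt3: 6>5.
D is at least as good as every other strategy against every opponent action, so it is weakly dominant.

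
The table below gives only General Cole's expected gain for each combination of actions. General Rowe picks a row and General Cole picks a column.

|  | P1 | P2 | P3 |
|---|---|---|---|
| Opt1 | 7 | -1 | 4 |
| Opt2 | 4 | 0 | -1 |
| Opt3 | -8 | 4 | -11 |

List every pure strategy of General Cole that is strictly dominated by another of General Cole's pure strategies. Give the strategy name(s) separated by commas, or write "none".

P1 is not dominated — it holds its own against P2 at Opt1 (7>-1); P3 at Opt1 (7>4).
P2 is not dominated — it holds its own against P1 at Opt3 (4>-8); P3 at Opt2 (0>-1).
P3: dominated, since P1 does at least as well everywhere (Opt1: 7>4, Opt2: 4>-1, Opt3: -8>-11).

P3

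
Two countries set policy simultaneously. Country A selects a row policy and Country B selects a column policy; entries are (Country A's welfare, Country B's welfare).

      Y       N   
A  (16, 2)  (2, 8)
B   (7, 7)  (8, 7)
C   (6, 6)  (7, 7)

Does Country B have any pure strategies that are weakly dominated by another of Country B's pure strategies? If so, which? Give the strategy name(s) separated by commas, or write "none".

N weakly dominates Y — A: 8>2, B: 7=7, C: 7>6.
N is not dominated — it holds its own against Y at A (8>2).

Y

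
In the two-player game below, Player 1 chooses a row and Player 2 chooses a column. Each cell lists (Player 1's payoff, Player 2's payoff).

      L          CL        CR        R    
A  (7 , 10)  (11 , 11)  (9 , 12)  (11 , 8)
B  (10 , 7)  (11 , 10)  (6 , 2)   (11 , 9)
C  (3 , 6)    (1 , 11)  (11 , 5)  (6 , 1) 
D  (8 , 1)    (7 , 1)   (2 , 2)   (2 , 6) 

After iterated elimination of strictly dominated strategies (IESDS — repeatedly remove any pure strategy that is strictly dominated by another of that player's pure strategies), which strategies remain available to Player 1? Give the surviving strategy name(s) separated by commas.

A, B, C

Player 1's strategy D is strictly dominated by B (L: 10>8, CL: 11>7, CR: 6>2, R: 11>2) and is removed.
Player 2's strategy L is strictly dominated by CL (A: 11>10, B: 10>7, C: 11>6) and is removed.
For Player 2, CL strictly dominates R on the remaining rows (A: 11>8, B: 10>9, C: 11>1); eliminate R.
Among the remaining strategies, none is strictly dominated by another pure strategy of the same player, so the elimination stops.
Surviving strategies — Player 1: {A, B, C}; Player 2: {CL, CR}.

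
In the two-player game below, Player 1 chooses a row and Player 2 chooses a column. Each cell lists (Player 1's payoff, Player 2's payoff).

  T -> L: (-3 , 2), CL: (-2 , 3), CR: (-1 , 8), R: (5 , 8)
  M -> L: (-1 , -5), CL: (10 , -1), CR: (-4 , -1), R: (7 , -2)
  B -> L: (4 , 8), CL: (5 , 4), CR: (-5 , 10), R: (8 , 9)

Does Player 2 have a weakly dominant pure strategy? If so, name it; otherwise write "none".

CR

CR vs L: T: 8>2, M: -1>-5, B: 10>8.
CR vs CL: T: 8>3, M: -1=-1, B: 10>4.
CR vs R: T: 8=8, M: -1>-2, B: 10>9.
CR is at least as good as every other strategy against every opponent action, so it is weakly dominant.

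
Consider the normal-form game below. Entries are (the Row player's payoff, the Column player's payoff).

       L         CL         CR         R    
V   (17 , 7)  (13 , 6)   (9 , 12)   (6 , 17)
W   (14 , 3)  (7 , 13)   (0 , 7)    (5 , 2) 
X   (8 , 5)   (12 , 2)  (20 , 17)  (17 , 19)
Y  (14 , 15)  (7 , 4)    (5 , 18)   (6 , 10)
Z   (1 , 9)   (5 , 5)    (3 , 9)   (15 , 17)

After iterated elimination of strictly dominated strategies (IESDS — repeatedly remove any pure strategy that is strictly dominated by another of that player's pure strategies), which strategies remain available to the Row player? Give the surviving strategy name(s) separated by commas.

The Row player's strategy W is strictly dominated by V (L: 17>14, CL: 13>7, CR: 9>0, R: 6>5) and is removed.
For the Row player, X strictly dominates Z on the remaining columns (L: 8>1, CL: 12>5, CR: 20>3, R: 17>15); eliminate Z.
For the Column player, CR strictly dominates L on the remaining rows (V: 12>7, X: 17>5, Y: 18>15); eliminate L.
The Row player's strategy Y is strictly dominated by X (CL: 12>7, CR: 20>5, R: 17>6) and is removed.
The Column player's strategy CL is strictly dominated by CR (V: 12>6, X: 17>2) and is removed.
The Row player's strategy V is strictly dominated by X (CR: 20>9, R: 17>6) and is removed.
Column CR is eliminated: R beats it against every remaining row (X: 19>17).
Among the remaining strategies, none is strictly dominated by another pure strategy of the same player, so the elimination stops.
Surviving strategies — the Row player: {X}; the Column player: {R}.

X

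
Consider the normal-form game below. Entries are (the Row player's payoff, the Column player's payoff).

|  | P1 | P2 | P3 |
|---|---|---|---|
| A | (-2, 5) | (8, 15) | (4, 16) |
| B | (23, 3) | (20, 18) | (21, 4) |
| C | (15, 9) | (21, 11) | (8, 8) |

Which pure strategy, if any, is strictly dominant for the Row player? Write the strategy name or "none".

A fails to dominate B at P1 (-2<23).
B fails to dominate C at P2 (20<21).
C fails to dominate B at P1 (15<23).
No single strategy dominates all the others.

none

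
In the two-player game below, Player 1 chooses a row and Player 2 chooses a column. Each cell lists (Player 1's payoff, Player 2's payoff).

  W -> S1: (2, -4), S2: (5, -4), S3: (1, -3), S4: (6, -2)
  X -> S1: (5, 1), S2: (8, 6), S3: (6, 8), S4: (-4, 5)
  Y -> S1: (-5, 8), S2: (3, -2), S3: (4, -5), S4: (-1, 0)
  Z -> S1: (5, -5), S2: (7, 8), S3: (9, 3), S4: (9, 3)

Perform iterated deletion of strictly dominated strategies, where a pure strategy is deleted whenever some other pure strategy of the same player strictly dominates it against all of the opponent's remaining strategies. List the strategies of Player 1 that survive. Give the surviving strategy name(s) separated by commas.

X, Z

For Player 1, Z strictly dominates W on the remaining columns (S1: 5>2, S2: 7>5, S3: 9>1, S4: 9>6); eliminate W.
Row Y is eliminated: Z beats it against every remaining column (S1: 5>-5, S2: 7>3, S3: 9>4, S4: 9>-1).
Column S1 is eliminated: S2 beats it against every remaining row (X: 6>1, Z: 8>-5).
Column S4 is eliminated: S2 beats it against every remaining row (X: 6>5, Z: 8>3).
Among the remaining strategies, none is strictly dominated by another pure strategy of the same player, so the elimination stops.
Surviving strategies — Player 1: {X, Z}; Player 2: {S2, S3}.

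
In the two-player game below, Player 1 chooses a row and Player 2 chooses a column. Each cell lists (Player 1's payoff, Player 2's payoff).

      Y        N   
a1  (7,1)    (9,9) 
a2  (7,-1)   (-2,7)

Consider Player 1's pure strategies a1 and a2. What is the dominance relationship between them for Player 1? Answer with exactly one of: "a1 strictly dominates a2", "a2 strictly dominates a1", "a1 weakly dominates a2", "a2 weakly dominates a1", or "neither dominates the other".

a1's payoffs vs a2's, by Player 2's action — Y: 7=7, N: 9>-2.
a1 is at least as good everywhere and strictly better somewhere (tied only at Y), so a1 weakly but not strictly dominates a2.

a1 weakly dominates a2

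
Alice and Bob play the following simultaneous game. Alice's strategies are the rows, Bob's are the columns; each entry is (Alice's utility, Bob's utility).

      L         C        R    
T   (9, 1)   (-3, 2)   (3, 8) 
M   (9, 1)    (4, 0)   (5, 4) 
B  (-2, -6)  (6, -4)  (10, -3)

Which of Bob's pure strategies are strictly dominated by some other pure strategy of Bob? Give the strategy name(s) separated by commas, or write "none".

L, C

L: dominated, since R does at least as well everywhere (T: 8>1, M: 4>1, B: -3>-6).
C: dominated, since R does at least as well everywhere (T: 8>2, M: 4>0, B: -3>-4).
R: no other strategy beats it everywhere (L at T (8>1); C at T (8>2)).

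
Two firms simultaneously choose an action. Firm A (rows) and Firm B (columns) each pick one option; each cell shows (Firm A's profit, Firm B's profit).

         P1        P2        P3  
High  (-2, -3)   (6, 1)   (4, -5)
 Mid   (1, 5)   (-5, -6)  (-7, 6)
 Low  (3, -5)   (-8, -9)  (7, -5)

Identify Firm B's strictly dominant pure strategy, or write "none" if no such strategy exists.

none

P1 fails to dominate P2 at High (-3<1).
P2 fails to dominate P1 at Mid (-6<5).
P3 fails to dominate P1 at High (-5<-3).
No single strategy dominates all the others.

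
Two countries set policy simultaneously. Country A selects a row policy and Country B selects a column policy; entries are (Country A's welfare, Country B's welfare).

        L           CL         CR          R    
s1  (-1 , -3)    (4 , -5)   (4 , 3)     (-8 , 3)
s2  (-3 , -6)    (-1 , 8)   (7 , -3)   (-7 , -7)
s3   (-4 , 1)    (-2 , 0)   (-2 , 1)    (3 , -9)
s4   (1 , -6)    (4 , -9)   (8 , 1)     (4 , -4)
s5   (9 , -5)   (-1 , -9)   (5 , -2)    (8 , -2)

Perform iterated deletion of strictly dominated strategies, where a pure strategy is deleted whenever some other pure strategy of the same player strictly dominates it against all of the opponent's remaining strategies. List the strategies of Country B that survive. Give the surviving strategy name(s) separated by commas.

CR, R

Country A's strategy s2 is strictly dominated by s4 (L: 1>-3, CL: 4>-1, CR: 8>7, R: 4>-7) and is removed.
Country A's strategy s3 is strictly dominated by s4 (L: 1>-4, CL: 4>-2, CR: 8>-2, R: 4>3) and is removed.
Country B's strategy L is strictly dominated by CR (s1: 3>-3, s4: 1>-6, s5: -2>-5) and is removed.
For Country B, CR strictly dominates CL on the remaining rows (s1: 3>-5, s4: 1>-9, s5: -2>-9); eliminate CL.
Row s1 is eliminated: s4 beats it against every remaining column (CR: 8>4, R: 4>-8).
Among the remaining strategies, none is strictly dominated by another pure strategy of the same player, so the elimination stops.
Surviving strategies — Country A: {s4, s5}; Country B: {CR, R}.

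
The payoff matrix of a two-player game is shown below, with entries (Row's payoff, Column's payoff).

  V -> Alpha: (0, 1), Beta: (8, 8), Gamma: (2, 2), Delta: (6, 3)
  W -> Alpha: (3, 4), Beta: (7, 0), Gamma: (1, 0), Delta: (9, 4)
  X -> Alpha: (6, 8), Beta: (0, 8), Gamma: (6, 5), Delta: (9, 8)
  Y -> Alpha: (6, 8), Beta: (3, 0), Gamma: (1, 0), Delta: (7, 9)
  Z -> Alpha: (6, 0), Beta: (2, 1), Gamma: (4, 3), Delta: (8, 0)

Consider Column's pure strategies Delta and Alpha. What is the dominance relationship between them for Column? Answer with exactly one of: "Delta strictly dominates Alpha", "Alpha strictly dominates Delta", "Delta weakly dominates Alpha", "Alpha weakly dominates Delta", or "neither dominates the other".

Delta weakly dominates Alpha

Delta's payoffs vs Alpha's, by Row's action — V: 3>1, W: 4=4, X: 8=8, Y: 9>8, Z: 0=0.
Delta is at least as good everywhere and strictly better somewhere (tied only at W, X, Z), so Delta weakly but not strictly dominates Alpha.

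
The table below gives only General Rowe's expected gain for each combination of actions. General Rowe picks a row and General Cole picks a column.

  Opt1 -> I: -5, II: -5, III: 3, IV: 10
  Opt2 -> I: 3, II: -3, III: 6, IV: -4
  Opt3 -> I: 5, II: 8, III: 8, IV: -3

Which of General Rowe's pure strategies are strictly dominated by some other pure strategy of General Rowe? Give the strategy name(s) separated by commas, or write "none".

Opt2

Opt1 is not dominated — it holds its own against Opt2 at IV (10>-4); Opt3 at IV (10>-3).
Opt2: dominated, since Opt3 does at least as well everywhere (I: 5>3, II: 8>-3, III: 8>6, IV: -3>-4).
Opt3: no other strategy beats it everywhere (Opt1 at I (5>-5); Opt2 at I (5>3)).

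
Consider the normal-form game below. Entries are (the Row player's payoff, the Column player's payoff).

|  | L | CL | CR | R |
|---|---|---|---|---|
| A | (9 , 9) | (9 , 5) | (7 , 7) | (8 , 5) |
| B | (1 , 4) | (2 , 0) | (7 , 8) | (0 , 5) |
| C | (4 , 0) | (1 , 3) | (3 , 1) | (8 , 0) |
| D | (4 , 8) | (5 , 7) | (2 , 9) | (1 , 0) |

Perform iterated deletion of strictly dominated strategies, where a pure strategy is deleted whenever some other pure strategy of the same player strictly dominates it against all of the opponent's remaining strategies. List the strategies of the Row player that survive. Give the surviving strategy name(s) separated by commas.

Row D is eliminated: A beats it against every remaining column (L: 9>4, CL: 9>5, CR: 7>2, R: 8>1).
Column R is eliminated: CR beats it against every remaining row (A: 7>5, B: 8>5, C: 1>0).
For the Row player, A strictly dominates C on the remaining columns (L: 9>4, CL: 9>1, CR: 7>3); eliminate C.
The Column player's strategy CL is strictly dominated by L (A: 9>5, B: 4>0) and is removed.
Among the remaining strategies, none is strictly dominated by another pure strategy of the same player, so the elimination stops.
Surviving strategies — the Row player: {A, B}; the Column player: {L, CR}.

A, B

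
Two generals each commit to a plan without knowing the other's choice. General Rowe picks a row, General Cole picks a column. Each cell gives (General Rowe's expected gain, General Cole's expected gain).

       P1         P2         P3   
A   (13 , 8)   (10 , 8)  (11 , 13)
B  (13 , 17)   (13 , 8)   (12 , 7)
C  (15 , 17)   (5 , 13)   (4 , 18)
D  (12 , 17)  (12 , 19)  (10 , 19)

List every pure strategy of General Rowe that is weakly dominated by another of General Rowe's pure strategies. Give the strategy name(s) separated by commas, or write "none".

A, D

A: dominated, since B does at least as well everywhere (P1: 13=13, P2: 13>10, P3: 12>11).
B: no other strategy beats it everywhere (A at P2 (13>10); C at P2 (13>5); D at P1 (13>12)).
C is not dominated — it holds its own against A at P1 (15>13); B at P1 (15>13); D at P1 (15>12).
B weakly dominates D — P1: 13>12, P2: 13>12, P3: 12>10.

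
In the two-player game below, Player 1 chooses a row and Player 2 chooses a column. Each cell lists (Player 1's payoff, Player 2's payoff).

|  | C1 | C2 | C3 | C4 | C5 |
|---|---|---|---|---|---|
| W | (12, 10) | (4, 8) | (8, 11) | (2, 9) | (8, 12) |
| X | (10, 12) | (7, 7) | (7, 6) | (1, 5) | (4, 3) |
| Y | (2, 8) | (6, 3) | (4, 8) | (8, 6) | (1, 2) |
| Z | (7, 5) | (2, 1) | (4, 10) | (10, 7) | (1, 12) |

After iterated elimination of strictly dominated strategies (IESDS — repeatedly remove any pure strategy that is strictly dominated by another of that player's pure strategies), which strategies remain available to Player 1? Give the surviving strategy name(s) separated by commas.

W

Column C2 is eliminated: C1 beats it against every remaining row (W: 10>8, X: 12>7, Y: 8>3, Z: 5>1).
For Player 1, W strictly dominates X on the remaining columns (C1: 12>10, C3: 8>7, C4: 2>1, C5: 8>4); eliminate X.
For Player 2, C3 strictly dominates C4 on the remaining rows (W: 11>9, Y: 8>6, Z: 10>7); eliminate C4.
For Player 1, W strictly dominates Y on the remaining columns (C1: 12>2, C3: 8>4, C5: 8>1); eliminate Y.
Row Z is eliminated: W beats it against every remaining column (C1: 12>7, C3: 8>4, C5: 8>1).
Column C1 is eliminated: C3 beats it against every remaining row (W: 11>10).
Column C3 is eliminated: C5 beats it against every remaining row (W: 12>11).
Among the remaining strategies, none is strictly dominated by another pure strategy of the same player, so the elimination stops.
Surviving strategies — Player 1: {W}; Player 2: {C5}.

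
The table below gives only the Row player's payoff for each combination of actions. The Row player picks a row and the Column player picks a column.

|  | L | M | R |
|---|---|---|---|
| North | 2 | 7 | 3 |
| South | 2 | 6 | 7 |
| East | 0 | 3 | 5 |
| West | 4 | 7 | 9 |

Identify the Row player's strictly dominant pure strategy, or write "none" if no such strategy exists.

none

North fails to dominate South at L (2=2).
South fails to dominate North at L (2=2).
East fails to dominate North at L (0<2).
West fails to dominate North at M (7=7).
No single strategy dominates all the others.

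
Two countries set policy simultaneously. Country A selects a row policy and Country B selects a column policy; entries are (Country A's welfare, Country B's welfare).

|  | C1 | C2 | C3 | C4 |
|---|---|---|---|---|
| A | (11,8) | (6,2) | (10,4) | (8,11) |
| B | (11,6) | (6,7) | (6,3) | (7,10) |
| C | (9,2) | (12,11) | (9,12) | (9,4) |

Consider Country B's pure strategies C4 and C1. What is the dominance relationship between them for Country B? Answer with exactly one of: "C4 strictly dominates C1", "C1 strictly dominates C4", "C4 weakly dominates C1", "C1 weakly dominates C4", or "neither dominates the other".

Compare C4 to C1 across each choice by Country A: A: 11>8, B: 10>6, C: 4>2.
C4 gives a strictly higher payoff against each choice by Country A, so C4 strictly dominates C1.

C4 strictly dominates C1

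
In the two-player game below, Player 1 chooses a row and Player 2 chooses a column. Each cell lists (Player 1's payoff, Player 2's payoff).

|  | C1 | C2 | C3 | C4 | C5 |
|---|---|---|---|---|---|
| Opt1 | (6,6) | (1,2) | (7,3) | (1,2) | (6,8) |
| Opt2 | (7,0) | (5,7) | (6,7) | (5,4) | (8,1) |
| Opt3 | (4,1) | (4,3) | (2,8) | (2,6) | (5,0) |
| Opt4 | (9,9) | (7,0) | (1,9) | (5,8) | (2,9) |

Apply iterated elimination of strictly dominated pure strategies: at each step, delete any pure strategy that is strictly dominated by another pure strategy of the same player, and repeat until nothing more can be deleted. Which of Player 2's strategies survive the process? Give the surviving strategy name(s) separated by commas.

For Player 1, Opt2 strictly dominates Opt3 on the remaining columns (C1: 7>4, C2: 5>4, C3: 6>2, C4: 5>2, C5: 8>5); eliminate Opt3.
For Player 2, C3 strictly dominates C4 on the remaining rows (Opt1: 3>2, Opt2: 7>4, Opt4: 9>8); eliminate C4.
Among the remaining strategies, none is strictly dominated by another pure strategy of the same player, so the elimination stops.
Surviving strategies — Player 1: {Opt1, Opt2, Opt4}; Player 2: {C1, C2, C3, C5}.

C1, C2, C3, C5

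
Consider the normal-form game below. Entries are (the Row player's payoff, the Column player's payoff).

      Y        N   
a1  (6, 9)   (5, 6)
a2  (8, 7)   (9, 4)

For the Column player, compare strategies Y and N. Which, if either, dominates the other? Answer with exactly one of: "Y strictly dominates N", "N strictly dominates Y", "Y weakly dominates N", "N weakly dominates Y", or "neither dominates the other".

Y strictly dominates N

Compare Y to N across every action of the Row player: a1: 9>6, a2: 7>4.
Y gives a strictly higher payoff against every action of the Row player, so Y strictly dominates N.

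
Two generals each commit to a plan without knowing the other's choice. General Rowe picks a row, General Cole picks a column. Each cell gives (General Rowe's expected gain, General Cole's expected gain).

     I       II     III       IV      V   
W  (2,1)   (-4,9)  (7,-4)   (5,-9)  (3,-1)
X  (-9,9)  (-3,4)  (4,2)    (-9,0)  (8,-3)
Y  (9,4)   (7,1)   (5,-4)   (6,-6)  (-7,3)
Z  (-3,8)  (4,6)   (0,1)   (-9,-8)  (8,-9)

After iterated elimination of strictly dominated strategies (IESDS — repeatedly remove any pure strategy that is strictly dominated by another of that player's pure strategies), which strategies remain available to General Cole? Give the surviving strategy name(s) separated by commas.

I

Column III is eliminated: I beats it against every remaining row (W: 1>-4, X: 9>2, Y: 4>-4, Z: 8>1).
Column IV is eliminated: I beats it against every remaining row (W: 1>-9, X: 9>0, Y: 4>-6, Z: 8>-8).
For General Cole, I strictly dominates V on the remaining rows (W: 1>-1, X: 9>-3, Y: 4>3, Z: 8>-9); eliminate V.
For General Rowe, Y strictly dominates W on the remaining columns (I: 9>2, II: 7>-4); eliminate W.
General Rowe's strategy X is strictly dominated by Y (I: 9>-9, II: 7>-3) and is removed.
General Rowe's strategy Z is strictly dominated by Y (I: 9>-3, II: 7>4) and is removed.
Column II is eliminated: I beats it against every remaining row (Y: 4>1).
Among the remaining strategies, none is strictly dominated by another pure strategy of the same player, so the elimination stops.
Surviving strategies — General Rowe: {Y}; General Cole: {I}.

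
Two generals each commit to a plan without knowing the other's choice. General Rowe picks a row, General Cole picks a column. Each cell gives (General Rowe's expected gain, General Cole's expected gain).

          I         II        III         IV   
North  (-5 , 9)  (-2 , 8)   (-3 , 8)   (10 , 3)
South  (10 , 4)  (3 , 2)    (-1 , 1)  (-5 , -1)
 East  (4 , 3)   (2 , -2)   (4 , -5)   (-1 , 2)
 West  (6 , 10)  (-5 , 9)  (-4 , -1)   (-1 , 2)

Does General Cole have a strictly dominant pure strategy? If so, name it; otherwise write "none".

I

I vs II: North: 9>8, South: 4>2, East: 3>-2, West: 10>9.
I vs III: North: 9>8, South: 4>1, East: 3>-5, West: 10>-1.
I vs IV: North: 9>3, South: 4>-1, East: 3>2, West: 10>2.
I strictly beats every other strategy against every opponent action, so it is strictly dominant.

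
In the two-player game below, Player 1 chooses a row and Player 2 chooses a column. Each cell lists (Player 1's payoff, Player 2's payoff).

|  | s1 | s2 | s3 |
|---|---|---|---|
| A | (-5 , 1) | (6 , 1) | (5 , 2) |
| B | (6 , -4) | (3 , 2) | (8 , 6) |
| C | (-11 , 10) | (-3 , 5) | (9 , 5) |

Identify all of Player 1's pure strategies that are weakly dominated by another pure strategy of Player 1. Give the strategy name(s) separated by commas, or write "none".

none

A is not dominated — it holds its own against B at s2 (6>3); C at s1 (-5>-11).
B is not dominated — it holds its own against A at s1 (6>-5); C at s1 (6>-11).
Nothing dominates C: A at s3 (9>5); B at s3 (9>8).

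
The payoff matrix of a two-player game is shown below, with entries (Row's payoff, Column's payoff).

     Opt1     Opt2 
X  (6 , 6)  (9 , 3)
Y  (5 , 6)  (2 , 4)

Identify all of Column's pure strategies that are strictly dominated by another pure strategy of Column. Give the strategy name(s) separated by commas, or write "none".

Nothing dominates Opt1: Opt2 at X (6>3).
Opt2 is strictly dominated by Opt1 (X: 6>3, Y: 6>4).

Opt2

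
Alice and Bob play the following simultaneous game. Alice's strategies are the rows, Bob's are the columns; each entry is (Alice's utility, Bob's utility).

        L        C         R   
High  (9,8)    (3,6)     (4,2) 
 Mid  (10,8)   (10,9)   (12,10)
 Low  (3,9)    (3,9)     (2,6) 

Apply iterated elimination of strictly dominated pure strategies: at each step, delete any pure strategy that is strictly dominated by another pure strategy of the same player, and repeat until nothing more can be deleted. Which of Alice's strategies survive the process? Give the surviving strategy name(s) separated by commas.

Alice's strategy High is strictly dominated by Mid (L: 10>9, C: 10>3, R: 12>4) and is removed.
For Alice, Mid strictly dominates Low on the remaining columns (L: 10>3, C: 10>3, R: 12>2); eliminate Low.
Column L is eliminated: C beats it against every remaining row (Mid: 9>8).
Bob's strategy C is strictly dominated by R (Mid: 10>9) and is removed.
Among the remaining strategies, none is strictly dominated by another pure strategy of the same player, so the elimination stops.
Surviving strategies — Alice: {Mid}; Bob: {R}.

Mid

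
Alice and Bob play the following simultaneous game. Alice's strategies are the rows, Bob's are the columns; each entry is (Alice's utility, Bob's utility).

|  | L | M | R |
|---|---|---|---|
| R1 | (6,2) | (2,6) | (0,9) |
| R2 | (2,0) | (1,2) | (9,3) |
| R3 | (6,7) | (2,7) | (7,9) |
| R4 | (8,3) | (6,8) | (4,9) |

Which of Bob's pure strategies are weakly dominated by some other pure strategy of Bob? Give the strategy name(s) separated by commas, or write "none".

M weakly dominates L — R1: 6>2, R2: 2>0, R3: 7=7, R4: 8>3.
R weakly dominates M — R1: 9>6, R2: 3>2, R3: 9>7, R4: 9>8.
Nothing dominates R: L at R1 (9>2); M at R1 (9>6).

L, M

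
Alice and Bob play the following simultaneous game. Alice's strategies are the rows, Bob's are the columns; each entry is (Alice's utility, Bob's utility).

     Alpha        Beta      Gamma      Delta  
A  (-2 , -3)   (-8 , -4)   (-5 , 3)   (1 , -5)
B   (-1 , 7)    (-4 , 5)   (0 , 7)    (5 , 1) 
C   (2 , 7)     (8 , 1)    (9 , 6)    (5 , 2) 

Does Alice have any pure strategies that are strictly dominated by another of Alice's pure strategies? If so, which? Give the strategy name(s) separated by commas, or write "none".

A

B strictly dominates A — Alpha: -1>-2, Beta: -4>-8, Gamma: 0>-5, Delta: 5>1.
Nothing dominates B: A at Alpha (-1>-2); C at Delta (5=5).
C: no other strategy beats it everywhere (A at Alpha (2>-2); B at Alpha (2>-1)).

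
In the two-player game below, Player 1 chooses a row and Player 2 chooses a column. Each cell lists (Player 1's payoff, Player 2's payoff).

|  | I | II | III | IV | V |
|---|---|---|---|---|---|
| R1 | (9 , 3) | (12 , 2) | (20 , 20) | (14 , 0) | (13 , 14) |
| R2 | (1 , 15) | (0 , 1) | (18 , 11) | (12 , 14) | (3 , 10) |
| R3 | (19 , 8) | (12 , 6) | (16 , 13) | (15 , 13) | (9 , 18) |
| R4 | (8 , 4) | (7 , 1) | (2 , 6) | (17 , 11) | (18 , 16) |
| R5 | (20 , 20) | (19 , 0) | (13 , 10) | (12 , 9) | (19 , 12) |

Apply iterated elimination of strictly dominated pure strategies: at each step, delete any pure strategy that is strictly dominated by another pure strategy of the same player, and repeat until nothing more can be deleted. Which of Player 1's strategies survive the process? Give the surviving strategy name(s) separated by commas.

For Player 1, R1 strictly dominates R2 on the remaining columns (I: 9>1, II: 12>0, III: 20>18, IV: 14>12, V: 13>3); eliminate R2.
Column II is eliminated: I beats it against every remaining row (R1: 3>2, R3: 8>6, R4: 4>1, R5: 20>0).
Player 2's strategy IV is strictly dominated by V (R1: 14>0, R3: 18>13, R4: 16>11, R5: 12>9) and is removed.
Row R4 is eliminated: R5 beats it against every remaining column (I: 20>8, III: 13>2, V: 19>18).
Among the remaining strategies, none is strictly dominated by another pure strategy of the same player, so the elimination stops.
Surviving strategies — Player 1: {R1, R3, R5}; Player 2: {I, III, V}.

R1, R3, R5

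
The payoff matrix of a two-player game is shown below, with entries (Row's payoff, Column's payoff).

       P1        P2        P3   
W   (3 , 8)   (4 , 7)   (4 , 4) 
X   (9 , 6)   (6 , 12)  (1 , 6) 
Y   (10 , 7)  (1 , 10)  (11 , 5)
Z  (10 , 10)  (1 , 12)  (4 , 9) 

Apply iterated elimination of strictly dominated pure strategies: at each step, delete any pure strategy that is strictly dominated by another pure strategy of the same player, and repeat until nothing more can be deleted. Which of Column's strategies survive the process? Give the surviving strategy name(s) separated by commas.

P2

Column's strategy P3 is strictly dominated by P2 (W: 7>4, X: 12>6, Y: 10>5, Z: 12>9) and is removed.
Row's strategy W is strictly dominated by X (P1: 9>3, P2: 6>4) and is removed.
Column P1 is eliminated: P2 beats it against every remaining row (X: 12>6, Y: 10>7, Z: 12>10).
Row's strategy Y is strictly dominated by X (P2: 6>1) and is removed.
Row Z is eliminated: X beats it against every remaining column (P2: 6>1).
Among the remaining strategies, none is strictly dominated by another pure strategy of the same player, so the elimination stops.
Surviving strategies — Row: {X}; Column: {P2}.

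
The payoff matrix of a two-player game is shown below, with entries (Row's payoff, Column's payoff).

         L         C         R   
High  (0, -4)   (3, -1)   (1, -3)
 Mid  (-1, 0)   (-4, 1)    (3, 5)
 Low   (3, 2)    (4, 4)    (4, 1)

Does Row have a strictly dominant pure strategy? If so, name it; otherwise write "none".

Low

Low vs High: L: 3>0, C: 4>3, R: 4>1.
Low vs Mid: L: 3>-1, C: 4>-4, R: 4>3.
Low strictly beats every other strategy against every opponent action, so it is strictly dominant.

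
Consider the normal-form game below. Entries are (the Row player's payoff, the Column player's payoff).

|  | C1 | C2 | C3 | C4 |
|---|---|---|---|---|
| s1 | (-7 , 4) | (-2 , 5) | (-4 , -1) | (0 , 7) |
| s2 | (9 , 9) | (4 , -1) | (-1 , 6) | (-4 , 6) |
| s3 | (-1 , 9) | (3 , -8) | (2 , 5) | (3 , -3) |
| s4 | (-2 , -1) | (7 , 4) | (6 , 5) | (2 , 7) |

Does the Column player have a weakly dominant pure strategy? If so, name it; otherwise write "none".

none

C1 fails to dominate C2 at s1 (4<5).
C2 fails to dominate C1 at s2 (-1<9).
C3 fails to dominate C1 at s1 (-1<4).
C4 fails to dominate C1 at s2 (6<9).
No single strategy dominates all the others.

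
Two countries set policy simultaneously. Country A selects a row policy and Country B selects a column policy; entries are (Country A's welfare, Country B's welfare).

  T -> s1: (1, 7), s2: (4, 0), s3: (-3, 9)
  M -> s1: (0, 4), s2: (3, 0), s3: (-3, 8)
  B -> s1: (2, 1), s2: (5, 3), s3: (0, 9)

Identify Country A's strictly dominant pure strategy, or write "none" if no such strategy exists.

B

B vs T: s1: 2>1, s2: 5>4, s3: 0>-3.
B vs M: s1: 2>0, s2: 5>3, s3: 0>-3.
B strictly beats every other strategy against every opponent action, so it is strictly dominant.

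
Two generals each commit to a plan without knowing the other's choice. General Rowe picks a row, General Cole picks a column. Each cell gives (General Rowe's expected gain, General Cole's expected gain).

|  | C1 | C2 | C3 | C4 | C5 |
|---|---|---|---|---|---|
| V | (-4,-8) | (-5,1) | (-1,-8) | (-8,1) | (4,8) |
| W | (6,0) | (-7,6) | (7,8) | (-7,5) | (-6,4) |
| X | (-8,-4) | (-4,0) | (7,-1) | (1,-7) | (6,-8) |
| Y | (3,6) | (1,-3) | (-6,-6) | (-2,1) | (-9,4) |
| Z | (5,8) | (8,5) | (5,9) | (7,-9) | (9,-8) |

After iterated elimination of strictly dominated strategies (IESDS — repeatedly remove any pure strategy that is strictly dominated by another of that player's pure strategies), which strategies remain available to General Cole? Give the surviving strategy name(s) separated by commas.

Row V is eliminated: Z beats it against every remaining column (C1: 5>-4, C2: 8>-5, C3: 5>-1, C4: 7>-8, C5: 9>4).
General Rowe's strategy Y is strictly dominated by Z (C1: 5>3, C2: 8>1, C3: 5>-6, C4: 7>-2, C5: 9>-9) and is removed.
General Cole's strategy C1 is strictly dominated by C3 (W: 8>0, X: -1>-4, Z: 9>8) and is removed.
Column C4 is eliminated: C2 beats it against every remaining row (W: 6>5, X: 0>-7, Z: 5>-9).
Column C5 is eliminated: C2 beats it against every remaining row (W: 6>4, X: 0>-8, Z: 5>-8).
Among the remaining strategies, none is strictly dominated by another pure strategy of the same player, so the elimination stops.
Surviving strategies — General Rowe: {W, X, Z}; General Cole: {C2, C3}.

C2, C3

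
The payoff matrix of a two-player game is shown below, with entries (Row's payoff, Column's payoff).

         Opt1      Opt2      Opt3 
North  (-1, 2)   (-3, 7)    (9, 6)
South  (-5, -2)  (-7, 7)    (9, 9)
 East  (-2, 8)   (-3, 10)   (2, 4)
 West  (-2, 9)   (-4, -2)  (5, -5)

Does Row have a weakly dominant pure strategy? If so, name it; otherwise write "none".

North

North vs South: Opt1: -1>-5, Opt2: -3>-7, Opt3: 9=9.
North vs East: Opt1: -1>-2, Opt2: -3=-3, Opt3: 9>2.
North vs West: Opt1: -1>-2, Opt2: -3>-4, Opt3: 9>5.
North is at least as good as every other strategy against every opponent action, so it is weakly dominant.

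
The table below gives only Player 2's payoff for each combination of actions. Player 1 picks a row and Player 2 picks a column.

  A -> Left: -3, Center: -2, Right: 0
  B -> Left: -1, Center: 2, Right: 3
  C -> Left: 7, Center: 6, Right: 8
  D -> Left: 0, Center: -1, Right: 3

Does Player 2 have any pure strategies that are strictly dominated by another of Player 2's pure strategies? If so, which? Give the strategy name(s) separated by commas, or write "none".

Right strictly dominates Left — A: 0>-3, B: 3>-1, C: 8>7, D: 3>0.
Center: dominated, since Right does at least as well everywhere (A: 0>-2, B: 3>2, C: 8>6, D: 3>-1).
Right: no other strategy beats it everywhere (Left at A (0>-3); Center at A (0>-2)).

Left, Center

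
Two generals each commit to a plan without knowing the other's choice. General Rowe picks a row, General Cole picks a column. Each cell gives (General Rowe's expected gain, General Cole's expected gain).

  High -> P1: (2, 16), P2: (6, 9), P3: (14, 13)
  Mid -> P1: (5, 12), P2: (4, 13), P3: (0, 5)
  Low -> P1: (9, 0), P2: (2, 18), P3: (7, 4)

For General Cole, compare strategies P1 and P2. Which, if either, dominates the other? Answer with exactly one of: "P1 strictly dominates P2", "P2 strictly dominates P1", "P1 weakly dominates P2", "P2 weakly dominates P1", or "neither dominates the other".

P1's payoffs vs P2's, by General Rowe's action — High: 16>9, Mid: 12<13, Low: 0<18.
P1 does better at High but worse at Mid, Low; neither strategy dominates the other.

neither dominates the other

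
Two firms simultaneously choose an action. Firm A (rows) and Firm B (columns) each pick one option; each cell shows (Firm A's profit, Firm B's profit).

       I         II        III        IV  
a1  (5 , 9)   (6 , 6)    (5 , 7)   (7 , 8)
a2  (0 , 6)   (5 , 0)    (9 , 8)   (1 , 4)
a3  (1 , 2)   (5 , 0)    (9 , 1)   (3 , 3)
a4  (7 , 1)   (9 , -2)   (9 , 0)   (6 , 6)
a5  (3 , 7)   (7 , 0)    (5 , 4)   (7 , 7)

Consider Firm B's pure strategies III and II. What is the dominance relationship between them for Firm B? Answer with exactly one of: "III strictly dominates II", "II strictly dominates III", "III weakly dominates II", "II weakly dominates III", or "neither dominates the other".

Compare III to II across each choice by Firm A: a1: 7>6, a2: 8>0, a3: 1>0, a4: 0>-2, a5: 4>0.
III gives a strictly higher payoff against each choice by Firm A, so III strictly dominates II.

III strictly dominates II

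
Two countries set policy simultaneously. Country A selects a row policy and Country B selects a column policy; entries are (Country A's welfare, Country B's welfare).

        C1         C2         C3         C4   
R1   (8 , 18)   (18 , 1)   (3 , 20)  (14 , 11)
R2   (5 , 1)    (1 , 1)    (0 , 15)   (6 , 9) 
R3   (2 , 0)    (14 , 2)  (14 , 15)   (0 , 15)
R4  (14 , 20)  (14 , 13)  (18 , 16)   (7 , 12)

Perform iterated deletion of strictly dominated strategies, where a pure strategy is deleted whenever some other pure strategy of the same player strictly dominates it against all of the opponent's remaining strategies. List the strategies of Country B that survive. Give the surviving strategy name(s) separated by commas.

For Country A, R1 strictly dominates R2 on the remaining columns (C1: 8>5, C2: 18>1, C3: 3>0, C4: 14>6); eliminate R2.
Country B's strategy C2 is strictly dominated by C3 (R1: 20>1, R3: 15>2, R4: 16>13) and is removed.
Row R3 is eliminated: R4 beats it against every remaining column (C1: 14>2, C3: 18>14, C4: 7>0).
For Country B, C1 strictly dominates C4 on the remaining rows (R1: 18>11, R4: 20>12); eliminate C4.
Row R1 is eliminated: R4 beats it against every remaining column (C1: 14>8, C3: 18>3).
For Country B, C1 strictly dominates C3 on the remaining rows (R4: 20>16); eliminate C3.
Among the remaining strategies, none is strictly dominated by another pure strategy of the same player, so the elimination stops.
Surviving strategies — Country A: {R4}; Country B: {C1}.

C1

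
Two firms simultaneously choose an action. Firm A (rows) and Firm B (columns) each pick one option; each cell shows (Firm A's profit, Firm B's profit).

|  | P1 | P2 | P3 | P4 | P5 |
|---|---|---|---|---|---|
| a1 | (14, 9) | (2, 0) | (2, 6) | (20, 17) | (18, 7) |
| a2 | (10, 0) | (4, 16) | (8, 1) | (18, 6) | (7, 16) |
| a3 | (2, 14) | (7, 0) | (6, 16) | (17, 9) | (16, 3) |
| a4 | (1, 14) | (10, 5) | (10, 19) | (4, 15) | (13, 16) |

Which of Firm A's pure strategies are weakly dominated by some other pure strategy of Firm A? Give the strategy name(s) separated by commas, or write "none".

Nothing dominates a1: a2 at P1 (14>10); a3 at P1 (14>2); a4 at P1 (14>1).
Nothing dominates a2: a1 at P2 (4>2); a3 at P1 (10>2); a4 at P1 (10>1).
a3 is not dominated — it holds its own against a1 at P2 (7>2); a2 at P2 (7>4); a4 at P1 (2>1).
Nothing dominates a4: a1 at P2 (10>2); a2 at P2 (10>4); a3 at P2 (10>7).

none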